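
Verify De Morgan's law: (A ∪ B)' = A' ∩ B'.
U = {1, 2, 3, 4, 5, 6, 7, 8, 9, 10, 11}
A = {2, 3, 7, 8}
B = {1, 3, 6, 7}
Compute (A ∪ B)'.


U = {1, 2, 3, 4, 5, 6, 7, 8, 9, 10, 11}
A = {2, 3, 7, 8}, B = {1, 3, 6, 7}
A ∪ B = {1, 2, 3, 6, 7, 8}
(A ∪ B)' = U \ (A ∪ B) = {4, 5, 9, 10, 11}
Verification via A' ∩ B': A' = {1, 4, 5, 6, 9, 10, 11}, B' = {2, 4, 5, 8, 9, 10, 11}
A' ∩ B' = {4, 5, 9, 10, 11} ✓

{4, 5, 9, 10, 11}


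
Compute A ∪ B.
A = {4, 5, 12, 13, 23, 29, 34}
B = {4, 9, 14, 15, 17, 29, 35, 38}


Set A = {4, 5, 12, 13, 23, 29, 34}
Set B = {4, 9, 14, 15, 17, 29, 35, 38}
A ∪ B includes all elements in either set.
Elements from A: {4, 5, 12, 13, 23, 29, 34}
Elements from B not already included: {9, 14, 15, 17, 35, 38}
A ∪ B = {4, 5, 9, 12, 13, 14, 15, 17, 23, 29, 34, 35, 38}

{4, 5, 9, 12, 13, 14, 15, 17, 23, 29, 34, 35, 38}


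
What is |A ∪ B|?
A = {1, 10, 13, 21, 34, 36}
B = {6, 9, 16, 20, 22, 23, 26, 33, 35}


Set A = {1, 10, 13, 21, 34, 36}, |A| = 6
Set B = {6, 9, 16, 20, 22, 23, 26, 33, 35}, |B| = 9
A ∩ B = {}, |A ∩ B| = 0
|A ∪ B| = |A| + |B| - |A ∩ B| = 6 + 9 - 0 = 15

15


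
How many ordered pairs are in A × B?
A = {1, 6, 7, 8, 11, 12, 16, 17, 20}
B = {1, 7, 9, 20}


Set A = {1, 6, 7, 8, 11, 12, 16, 17, 20} has 9 elements.
Set B = {1, 7, 9, 20} has 4 elements.
|A × B| = |A| × |B| = 9 × 4 = 36

36


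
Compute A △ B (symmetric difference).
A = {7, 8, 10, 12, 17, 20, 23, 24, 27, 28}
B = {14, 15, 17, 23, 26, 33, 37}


Set A = {7, 8, 10, 12, 17, 20, 23, 24, 27, 28}
Set B = {14, 15, 17, 23, 26, 33, 37}
A △ B = (A \ B) ∪ (B \ A)
Elements in A but not B: {7, 8, 10, 12, 20, 24, 27, 28}
Elements in B but not A: {14, 15, 26, 33, 37}
A △ B = {7, 8, 10, 12, 14, 15, 20, 24, 26, 27, 28, 33, 37}

{7, 8, 10, 12, 14, 15, 20, 24, 26, 27, 28, 33, 37}


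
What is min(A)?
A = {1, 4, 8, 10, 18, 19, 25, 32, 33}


Set A = {1, 4, 8, 10, 18, 19, 25, 32, 33}
Elements in ascending order: 1, 4, 8, 10, 18, 19, 25, 32, 33
The smallest element is 1.

1


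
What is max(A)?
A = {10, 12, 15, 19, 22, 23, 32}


Set A = {10, 12, 15, 19, 22, 23, 32}
Elements in ascending order: 10, 12, 15, 19, 22, 23, 32
The largest element is 32.

32


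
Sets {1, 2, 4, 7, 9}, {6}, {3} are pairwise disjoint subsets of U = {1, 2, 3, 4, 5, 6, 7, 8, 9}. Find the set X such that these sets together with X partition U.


U = {1, 2, 3, 4, 5, 6, 7, 8, 9}
Shown blocks: {1, 2, 4, 7, 9}, {6}, {3}
A partition's blocks are pairwise disjoint and cover U, so the missing block = U \ (union of shown blocks).
Union of shown blocks: {1, 2, 3, 4, 6, 7, 9}
Missing block = U \ (union) = {5, 8}

{5, 8}


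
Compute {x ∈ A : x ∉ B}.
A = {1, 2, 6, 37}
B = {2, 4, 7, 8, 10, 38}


Set A = {1, 2, 6, 37}
Set B = {2, 4, 7, 8, 10, 38}
Check each element of A against B:
1 ∉ B (include), 2 ∈ B, 6 ∉ B (include), 37 ∉ B (include)
Elements of A not in B: {1, 6, 37}

{1, 6, 37}


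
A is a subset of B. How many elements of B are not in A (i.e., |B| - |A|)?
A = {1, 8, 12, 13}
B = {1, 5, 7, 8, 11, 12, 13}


Set A = {1, 8, 12, 13}, |A| = 4
Set B = {1, 5, 7, 8, 11, 12, 13}, |B| = 7
Since A ⊆ B: B \ A = {5, 7, 11}
|B| - |A| = 7 - 4 = 3

3


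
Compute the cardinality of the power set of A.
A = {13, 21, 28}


Set A = {13, 21, 28}
|A| = 3
The power set P(A) contains all subsets of A.
|P(A)| = 2^|A| = 2^3 = 8

8


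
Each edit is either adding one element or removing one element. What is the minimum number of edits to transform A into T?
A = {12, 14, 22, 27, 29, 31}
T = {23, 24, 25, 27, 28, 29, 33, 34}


Set A = {12, 14, 22, 27, 29, 31}
Set T = {23, 24, 25, 27, 28, 29, 33, 34}
Elements to remove from A (in A, not in T): {12, 14, 22, 31} → 4 removals
Elements to add to A (in T, not in A): {23, 24, 25, 28, 33, 34} → 6 additions
Total edits = 4 + 6 = 10

10


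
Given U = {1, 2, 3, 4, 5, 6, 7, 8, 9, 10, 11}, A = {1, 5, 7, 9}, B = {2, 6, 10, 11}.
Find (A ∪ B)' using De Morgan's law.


U = {1, 2, 3, 4, 5, 6, 7, 8, 9, 10, 11}
A = {1, 5, 7, 9}, B = {2, 6, 10, 11}
A ∪ B = {1, 2, 5, 6, 7, 9, 10, 11}
(A ∪ B)' = U \ (A ∪ B) = {3, 4, 8}
Verification via A' ∩ B': A' = {2, 3, 4, 6, 8, 10, 11}, B' = {1, 3, 4, 5, 7, 8, 9}
A' ∩ B' = {3, 4, 8} ✓

{3, 4, 8}


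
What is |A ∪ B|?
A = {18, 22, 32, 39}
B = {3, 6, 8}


Set A = {18, 22, 32, 39}, |A| = 4
Set B = {3, 6, 8}, |B| = 3
A ∩ B = {}, |A ∩ B| = 0
|A ∪ B| = |A| + |B| - |A ∩ B| = 4 + 3 - 0 = 7

7


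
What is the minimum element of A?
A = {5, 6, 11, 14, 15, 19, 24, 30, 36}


Set A = {5, 6, 11, 14, 15, 19, 24, 30, 36}
Elements in ascending order: 5, 6, 11, 14, 15, 19, 24, 30, 36
The smallest element is 5.

5


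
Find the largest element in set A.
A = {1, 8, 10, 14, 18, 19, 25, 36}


Set A = {1, 8, 10, 14, 18, 19, 25, 36}
Elements in ascending order: 1, 8, 10, 14, 18, 19, 25, 36
The largest element is 36.

36


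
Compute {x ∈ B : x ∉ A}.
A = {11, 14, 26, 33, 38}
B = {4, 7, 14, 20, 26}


Set A = {11, 14, 26, 33, 38}
Set B = {4, 7, 14, 20, 26}
Check each element of B against A:
4 ∉ A (include), 7 ∉ A (include), 14 ∈ A, 20 ∉ A (include), 26 ∈ A
Elements of B not in A: {4, 7, 20}

{4, 7, 20}


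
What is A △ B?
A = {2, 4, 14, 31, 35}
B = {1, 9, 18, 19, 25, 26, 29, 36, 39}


Set A = {2, 4, 14, 31, 35}
Set B = {1, 9, 18, 19, 25, 26, 29, 36, 39}
A △ B = (A \ B) ∪ (B \ A)
Elements in A but not B: {2, 4, 14, 31, 35}
Elements in B but not A: {1, 9, 18, 19, 25, 26, 29, 36, 39}
A △ B = {1, 2, 4, 9, 14, 18, 19, 25, 26, 29, 31, 35, 36, 39}

{1, 2, 4, 9, 14, 18, 19, 25, 26, 29, 31, 35, 36, 39}


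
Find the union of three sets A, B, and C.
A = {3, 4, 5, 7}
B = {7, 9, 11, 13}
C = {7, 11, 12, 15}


Set A = {3, 4, 5, 7}
Set B = {7, 9, 11, 13}
Set C = {7, 11, 12, 15}
First, A ∪ B = {3, 4, 5, 7, 9, 11, 13}
Then, (A ∪ B) ∪ C = {3, 4, 5, 7, 9, 11, 12, 13, 15}

{3, 4, 5, 7, 9, 11, 12, 13, 15}


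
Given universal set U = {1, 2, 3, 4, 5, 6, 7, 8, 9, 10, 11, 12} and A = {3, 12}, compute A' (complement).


Universal set U = {1, 2, 3, 4, 5, 6, 7, 8, 9, 10, 11, 12}
Set A = {3, 12}
A' = U \ A = elements in U but not in A
Checking each element of U:
1 (not in A, include), 2 (not in A, include), 3 (in A, exclude), 4 (not in A, include), 5 (not in A, include), 6 (not in A, include), 7 (not in A, include), 8 (not in A, include), 9 (not in A, include), 10 (not in A, include), 11 (not in A, include), 12 (in A, exclude)
A' = {1, 2, 4, 5, 6, 7, 8, 9, 10, 11}

{1, 2, 4, 5, 6, 7, 8, 9, 10, 11}


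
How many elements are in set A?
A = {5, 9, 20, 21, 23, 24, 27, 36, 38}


Set A = {5, 9, 20, 21, 23, 24, 27, 36, 38}
Listing elements: 5, 9, 20, 21, 23, 24, 27, 36, 38
Counting: 9 elements
|A| = 9

9


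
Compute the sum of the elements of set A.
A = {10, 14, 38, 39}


Set A = {10, 14, 38, 39}
Sum = 10 + 14 + 38 + 39 = 101

101


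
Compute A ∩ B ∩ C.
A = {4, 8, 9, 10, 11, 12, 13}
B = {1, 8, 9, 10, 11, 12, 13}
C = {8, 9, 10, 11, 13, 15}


Set A = {4, 8, 9, 10, 11, 12, 13}
Set B = {1, 8, 9, 10, 11, 12, 13}
Set C = {8, 9, 10, 11, 13, 15}
First, A ∩ B = {8, 9, 10, 11, 12, 13}
Then, (A ∩ B) ∩ C = {8, 9, 10, 11, 13}

{8, 9, 10, 11, 13}


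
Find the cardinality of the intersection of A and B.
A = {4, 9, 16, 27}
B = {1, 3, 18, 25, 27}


Set A = {4, 9, 16, 27}
Set B = {1, 3, 18, 25, 27}
A ∩ B = {27}
|A ∩ B| = 1

1


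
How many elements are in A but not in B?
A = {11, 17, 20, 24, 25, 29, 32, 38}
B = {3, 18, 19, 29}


Set A = {11, 17, 20, 24, 25, 29, 32, 38}
Set B = {3, 18, 19, 29}
A \ B = {11, 17, 20, 24, 25, 32, 38}
|A \ B| = 7

7


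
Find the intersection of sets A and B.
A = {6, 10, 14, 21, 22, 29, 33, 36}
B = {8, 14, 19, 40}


Set A = {6, 10, 14, 21, 22, 29, 33, 36}
Set B = {8, 14, 19, 40}
A ∩ B includes only elements in both sets.
Check each element of A against B:
6 ✗, 10 ✗, 14 ✓, 21 ✗, 22 ✗, 29 ✗, 33 ✗, 36 ✗
A ∩ B = {14}

{14}


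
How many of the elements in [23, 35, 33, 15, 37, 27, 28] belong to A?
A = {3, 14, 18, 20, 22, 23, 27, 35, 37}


Set A = {3, 14, 18, 20, 22, 23, 27, 35, 37}
Candidates: [23, 35, 33, 15, 37, 27, 28]
Check each candidate:
23 ∈ A, 35 ∈ A, 33 ∉ A, 15 ∉ A, 37 ∈ A, 27 ∈ A, 28 ∉ A
Count of candidates in A: 4

4


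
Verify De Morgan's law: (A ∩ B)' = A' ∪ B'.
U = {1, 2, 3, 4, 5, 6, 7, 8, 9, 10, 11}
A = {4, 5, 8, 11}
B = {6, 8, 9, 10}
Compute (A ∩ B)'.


U = {1, 2, 3, 4, 5, 6, 7, 8, 9, 10, 11}
A = {4, 5, 8, 11}, B = {6, 8, 9, 10}
A ∩ B = {8}
(A ∩ B)' = U \ (A ∩ B) = {1, 2, 3, 4, 5, 6, 7, 9, 10, 11}
Verification via A' ∪ B': A' = {1, 2, 3, 6, 7, 9, 10}, B' = {1, 2, 3, 4, 5, 7, 11}
A' ∪ B' = {1, 2, 3, 4, 5, 6, 7, 9, 10, 11} ✓

{1, 2, 3, 4, 5, 6, 7, 9, 10, 11}


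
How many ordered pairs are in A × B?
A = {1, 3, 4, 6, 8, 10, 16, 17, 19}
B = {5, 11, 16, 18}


Set A = {1, 3, 4, 6, 8, 10, 16, 17, 19} has 9 elements.
Set B = {5, 11, 16, 18} has 4 elements.
|A × B| = |A| × |B| = 9 × 4 = 36

36


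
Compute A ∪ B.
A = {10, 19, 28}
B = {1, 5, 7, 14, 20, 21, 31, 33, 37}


Set A = {10, 19, 28}
Set B = {1, 5, 7, 14, 20, 21, 31, 33, 37}
A ∪ B includes all elements in either set.
Elements from A: {10, 19, 28}
Elements from B not already included: {1, 5, 7, 14, 20, 21, 31, 33, 37}
A ∪ B = {1, 5, 7, 10, 14, 19, 20, 21, 28, 31, 33, 37}

{1, 5, 7, 10, 14, 19, 20, 21, 28, 31, 33, 37}


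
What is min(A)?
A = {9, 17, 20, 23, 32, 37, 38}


Set A = {9, 17, 20, 23, 32, 37, 38}
Elements in ascending order: 9, 17, 20, 23, 32, 37, 38
The smallest element is 9.

9


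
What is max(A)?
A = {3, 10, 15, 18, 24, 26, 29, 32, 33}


Set A = {3, 10, 15, 18, 24, 26, 29, 32, 33}
Elements in ascending order: 3, 10, 15, 18, 24, 26, 29, 32, 33
The largest element is 33.

33


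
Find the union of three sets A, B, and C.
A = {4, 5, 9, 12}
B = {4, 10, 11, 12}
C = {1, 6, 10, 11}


Set A = {4, 5, 9, 12}
Set B = {4, 10, 11, 12}
Set C = {1, 6, 10, 11}
First, A ∪ B = {4, 5, 9, 10, 11, 12}
Then, (A ∪ B) ∪ C = {1, 4, 5, 6, 9, 10, 11, 12}

{1, 4, 5, 6, 9, 10, 11, 12}


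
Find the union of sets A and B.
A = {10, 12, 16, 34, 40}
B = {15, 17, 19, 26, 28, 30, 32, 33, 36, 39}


Set A = {10, 12, 16, 34, 40}
Set B = {15, 17, 19, 26, 28, 30, 32, 33, 36, 39}
A ∪ B includes all elements in either set.
Elements from A: {10, 12, 16, 34, 40}
Elements from B not already included: {15, 17, 19, 26, 28, 30, 32, 33, 36, 39}
A ∪ B = {10, 12, 15, 16, 17, 19, 26, 28, 30, 32, 33, 34, 36, 39, 40}

{10, 12, 15, 16, 17, 19, 26, 28, 30, 32, 33, 34, 36, 39, 40}


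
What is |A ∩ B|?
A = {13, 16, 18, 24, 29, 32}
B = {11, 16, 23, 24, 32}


Set A = {13, 16, 18, 24, 29, 32}
Set B = {11, 16, 23, 24, 32}
A ∩ B = {16, 24, 32}
|A ∩ B| = 3

3


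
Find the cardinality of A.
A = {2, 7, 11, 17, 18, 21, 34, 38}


Set A = {2, 7, 11, 17, 18, 21, 34, 38}
Listing elements: 2, 7, 11, 17, 18, 21, 34, 38
Counting: 8 elements
|A| = 8

8


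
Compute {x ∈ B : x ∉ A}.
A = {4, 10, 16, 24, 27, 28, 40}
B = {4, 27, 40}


Set A = {4, 10, 16, 24, 27, 28, 40}
Set B = {4, 27, 40}
Check each element of B against A:
4 ∈ A, 27 ∈ A, 40 ∈ A
Elements of B not in A: {}

{}


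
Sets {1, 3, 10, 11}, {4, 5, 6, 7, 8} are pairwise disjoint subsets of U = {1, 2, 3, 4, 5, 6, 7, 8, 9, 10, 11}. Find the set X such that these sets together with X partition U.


U = {1, 2, 3, 4, 5, 6, 7, 8, 9, 10, 11}
Shown blocks: {1, 3, 10, 11}, {4, 5, 6, 7, 8}
A partition's blocks are pairwise disjoint and cover U, so the missing block = U \ (union of shown blocks).
Union of shown blocks: {1, 3, 4, 5, 6, 7, 8, 10, 11}
Missing block = U \ (union) = {2, 9}

{2, 9}


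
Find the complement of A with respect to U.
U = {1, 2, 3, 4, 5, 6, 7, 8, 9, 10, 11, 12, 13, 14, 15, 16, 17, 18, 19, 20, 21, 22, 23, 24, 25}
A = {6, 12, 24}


Universal set U = {1, 2, 3, 4, 5, 6, 7, 8, 9, 10, 11, 12, 13, 14, 15, 16, 17, 18, 19, 20, 21, 22, 23, 24, 25}
Set A = {6, 12, 24}
A' = U \ A = elements in U but not in A
Checking each element of U:
1 (not in A, include), 2 (not in A, include), 3 (not in A, include), 4 (not in A, include), 5 (not in A, include), 6 (in A, exclude), 7 (not in A, include), 8 (not in A, include), 9 (not in A, include), 10 (not in A, include), 11 (not in A, include), 12 (in A, exclude), 13 (not in A, include), 14 (not in A, include), 15 (not in A, include), 16 (not in A, include), 17 (not in A, include), 18 (not in A, include), 19 (not in A, include), 20 (not in A, include), 21 (not in A, include), 22 (not in A, include), 23 (not in A, include), 24 (in A, exclude), 25 (not in A, include)
A' = {1, 2, 3, 4, 5, 7, 8, 9, 10, 11, 13, 14, 15, 16, 17, 18, 19, 20, 21, 22, 23, 25}

{1, 2, 3, 4, 5, 7, 8, 9, 10, 11, 13, 14, 15, 16, 17, 18, 19, 20, 21, 22, 23, 25}


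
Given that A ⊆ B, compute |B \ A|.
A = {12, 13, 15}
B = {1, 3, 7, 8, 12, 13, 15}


Set A = {12, 13, 15}, |A| = 3
Set B = {1, 3, 7, 8, 12, 13, 15}, |B| = 7
Since A ⊆ B: B \ A = {1, 3, 7, 8}
|B| - |A| = 7 - 3 = 4

4


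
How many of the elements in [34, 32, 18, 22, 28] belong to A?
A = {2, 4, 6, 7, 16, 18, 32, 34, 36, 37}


Set A = {2, 4, 6, 7, 16, 18, 32, 34, 36, 37}
Candidates: [34, 32, 18, 22, 28]
Check each candidate:
34 ∈ A, 32 ∈ A, 18 ∈ A, 22 ∉ A, 28 ∉ A
Count of candidates in A: 3

3


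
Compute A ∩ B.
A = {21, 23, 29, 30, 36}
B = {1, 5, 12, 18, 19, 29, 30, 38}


Set A = {21, 23, 29, 30, 36}
Set B = {1, 5, 12, 18, 19, 29, 30, 38}
A ∩ B includes only elements in both sets.
Check each element of A against B:
21 ✗, 23 ✗, 29 ✓, 30 ✓, 36 ✗
A ∩ B = {29, 30}

{29, 30}


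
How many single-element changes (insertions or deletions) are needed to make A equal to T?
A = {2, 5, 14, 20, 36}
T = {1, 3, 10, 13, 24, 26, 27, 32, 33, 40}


Set A = {2, 5, 14, 20, 36}
Set T = {1, 3, 10, 13, 24, 26, 27, 32, 33, 40}
Elements to remove from A (in A, not in T): {2, 5, 14, 20, 36} → 5 removals
Elements to add to A (in T, not in A): {1, 3, 10, 13, 24, 26, 27, 32, 33, 40} → 10 additions
Total edits = 5 + 10 = 15

15


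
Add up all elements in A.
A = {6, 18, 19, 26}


Set A = {6, 18, 19, 26}
Sum = 6 + 18 + 19 + 26 = 69

69


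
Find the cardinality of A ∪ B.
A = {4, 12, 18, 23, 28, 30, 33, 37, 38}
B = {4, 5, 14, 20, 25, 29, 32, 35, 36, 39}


Set A = {4, 12, 18, 23, 28, 30, 33, 37, 38}, |A| = 9
Set B = {4, 5, 14, 20, 25, 29, 32, 35, 36, 39}, |B| = 10
A ∩ B = {4}, |A ∩ B| = 1
|A ∪ B| = |A| + |B| - |A ∩ B| = 9 + 10 - 1 = 18

18


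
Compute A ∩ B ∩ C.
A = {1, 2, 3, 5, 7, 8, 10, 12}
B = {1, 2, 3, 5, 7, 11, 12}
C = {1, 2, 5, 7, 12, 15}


Set A = {1, 2, 3, 5, 7, 8, 10, 12}
Set B = {1, 2, 3, 5, 7, 11, 12}
Set C = {1, 2, 5, 7, 12, 15}
First, A ∩ B = {1, 2, 3, 5, 7, 12}
Then, (A ∩ B) ∩ C = {1, 2, 5, 7, 12}

{1, 2, 5, 7, 12}


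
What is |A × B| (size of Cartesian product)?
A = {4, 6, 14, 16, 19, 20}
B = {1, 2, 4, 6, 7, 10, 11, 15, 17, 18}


Set A = {4, 6, 14, 16, 19, 20} has 6 elements.
Set B = {1, 2, 4, 6, 7, 10, 11, 15, 17, 18} has 10 elements.
|A × B| = |A| × |B| = 6 × 10 = 60

60


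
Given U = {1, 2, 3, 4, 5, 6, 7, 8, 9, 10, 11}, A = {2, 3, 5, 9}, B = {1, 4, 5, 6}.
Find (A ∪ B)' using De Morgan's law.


U = {1, 2, 3, 4, 5, 6, 7, 8, 9, 10, 11}
A = {2, 3, 5, 9}, B = {1, 4, 5, 6}
A ∪ B = {1, 2, 3, 4, 5, 6, 9}
(A ∪ B)' = U \ (A ∪ B) = {7, 8, 10, 11}
Verification via A' ∩ B': A' = {1, 4, 6, 7, 8, 10, 11}, B' = {2, 3, 7, 8, 9, 10, 11}
A' ∩ B' = {7, 8, 10, 11} ✓

{7, 8, 10, 11}


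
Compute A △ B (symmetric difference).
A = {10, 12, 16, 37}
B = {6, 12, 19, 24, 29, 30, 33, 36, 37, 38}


Set A = {10, 12, 16, 37}
Set B = {6, 12, 19, 24, 29, 30, 33, 36, 37, 38}
A △ B = (A \ B) ∪ (B \ A)
Elements in A but not B: {10, 16}
Elements in B but not A: {6, 19, 24, 29, 30, 33, 36, 38}
A △ B = {6, 10, 16, 19, 24, 29, 30, 33, 36, 38}

{6, 10, 16, 19, 24, 29, 30, 33, 36, 38}


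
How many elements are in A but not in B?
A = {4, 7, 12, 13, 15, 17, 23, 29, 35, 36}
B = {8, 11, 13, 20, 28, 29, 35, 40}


Set A = {4, 7, 12, 13, 15, 17, 23, 29, 35, 36}
Set B = {8, 11, 13, 20, 28, 29, 35, 40}
A \ B = {4, 7, 12, 15, 17, 23, 36}
|A \ B| = 7

7


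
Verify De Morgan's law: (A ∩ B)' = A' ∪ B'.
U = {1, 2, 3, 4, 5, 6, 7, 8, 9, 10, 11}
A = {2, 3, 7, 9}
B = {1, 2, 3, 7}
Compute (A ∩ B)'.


U = {1, 2, 3, 4, 5, 6, 7, 8, 9, 10, 11}
A = {2, 3, 7, 9}, B = {1, 2, 3, 7}
A ∩ B = {2, 3, 7}
(A ∩ B)' = U \ (A ∩ B) = {1, 4, 5, 6, 8, 9, 10, 11}
Verification via A' ∪ B': A' = {1, 4, 5, 6, 8, 10, 11}, B' = {4, 5, 6, 8, 9, 10, 11}
A' ∪ B' = {1, 4, 5, 6, 8, 9, 10, 11} ✓

{1, 4, 5, 6, 8, 9, 10, 11}


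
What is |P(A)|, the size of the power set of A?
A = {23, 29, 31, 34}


Set A = {23, 29, 31, 34}
|A| = 4
The power set P(A) contains all subsets of A.
|P(A)| = 2^|A| = 2^4 = 16

16


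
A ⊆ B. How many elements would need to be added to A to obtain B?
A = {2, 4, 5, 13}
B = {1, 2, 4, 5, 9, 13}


Set A = {2, 4, 5, 13}, |A| = 4
Set B = {1, 2, 4, 5, 9, 13}, |B| = 6
Since A ⊆ B: B \ A = {1, 9}
|B| - |A| = 6 - 4 = 2

2


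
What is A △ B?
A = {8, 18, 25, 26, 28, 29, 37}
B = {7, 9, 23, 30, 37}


Set A = {8, 18, 25, 26, 28, 29, 37}
Set B = {7, 9, 23, 30, 37}
A △ B = (A \ B) ∪ (B \ A)
Elements in A but not B: {8, 18, 25, 26, 28, 29}
Elements in B but not A: {7, 9, 23, 30}
A △ B = {7, 8, 9, 18, 23, 25, 26, 28, 29, 30}

{7, 8, 9, 18, 23, 25, 26, 28, 29, 30}


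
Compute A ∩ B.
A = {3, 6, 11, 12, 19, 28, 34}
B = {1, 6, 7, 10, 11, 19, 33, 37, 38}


Set A = {3, 6, 11, 12, 19, 28, 34}
Set B = {1, 6, 7, 10, 11, 19, 33, 37, 38}
A ∩ B includes only elements in both sets.
Check each element of A against B:
3 ✗, 6 ✓, 11 ✓, 12 ✗, 19 ✓, 28 ✗, 34 ✗
A ∩ B = {6, 11, 19}

{6, 11, 19}


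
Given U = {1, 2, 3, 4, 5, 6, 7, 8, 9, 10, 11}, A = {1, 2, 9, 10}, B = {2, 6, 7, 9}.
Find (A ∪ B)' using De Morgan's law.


U = {1, 2, 3, 4, 5, 6, 7, 8, 9, 10, 11}
A = {1, 2, 9, 10}, B = {2, 6, 7, 9}
A ∪ B = {1, 2, 6, 7, 9, 10}
(A ∪ B)' = U \ (A ∪ B) = {3, 4, 5, 8, 11}
Verification via A' ∩ B': A' = {3, 4, 5, 6, 7, 8, 11}, B' = {1, 3, 4, 5, 8, 10, 11}
A' ∩ B' = {3, 4, 5, 8, 11} ✓

{3, 4, 5, 8, 11}


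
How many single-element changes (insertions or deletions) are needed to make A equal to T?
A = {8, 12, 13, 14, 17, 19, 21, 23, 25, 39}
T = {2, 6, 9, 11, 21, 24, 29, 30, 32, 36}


Set A = {8, 12, 13, 14, 17, 19, 21, 23, 25, 39}
Set T = {2, 6, 9, 11, 21, 24, 29, 30, 32, 36}
Elements to remove from A (in A, not in T): {8, 12, 13, 14, 17, 19, 23, 25, 39} → 9 removals
Elements to add to A (in T, not in A): {2, 6, 9, 11, 24, 29, 30, 32, 36} → 9 additions
Total edits = 9 + 9 = 18

18


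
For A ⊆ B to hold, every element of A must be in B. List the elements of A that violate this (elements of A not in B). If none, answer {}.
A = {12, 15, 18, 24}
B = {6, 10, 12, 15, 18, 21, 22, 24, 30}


Set A = {12, 15, 18, 24}
Set B = {6, 10, 12, 15, 18, 21, 22, 24, 30}
Check each element of A against B:
12 ∈ B, 15 ∈ B, 18 ∈ B, 24 ∈ B
Elements of A not in B: {}

{}


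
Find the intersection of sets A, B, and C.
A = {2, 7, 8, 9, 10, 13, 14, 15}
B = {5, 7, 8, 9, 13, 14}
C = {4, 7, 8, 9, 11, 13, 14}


Set A = {2, 7, 8, 9, 10, 13, 14, 15}
Set B = {5, 7, 8, 9, 13, 14}
Set C = {4, 7, 8, 9, 11, 13, 14}
First, A ∩ B = {7, 8, 9, 13, 14}
Then, (A ∩ B) ∩ C = {7, 8, 9, 13, 14}

{7, 8, 9, 13, 14}


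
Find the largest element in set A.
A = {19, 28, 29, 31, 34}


Set A = {19, 28, 29, 31, 34}
Elements in ascending order: 19, 28, 29, 31, 34
The largest element is 34.

34


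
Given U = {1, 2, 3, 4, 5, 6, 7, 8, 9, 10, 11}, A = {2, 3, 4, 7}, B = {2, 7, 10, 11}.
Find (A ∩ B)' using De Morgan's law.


U = {1, 2, 3, 4, 5, 6, 7, 8, 9, 10, 11}
A = {2, 3, 4, 7}, B = {2, 7, 10, 11}
A ∩ B = {2, 7}
(A ∩ B)' = U \ (A ∩ B) = {1, 3, 4, 5, 6, 8, 9, 10, 11}
Verification via A' ∪ B': A' = {1, 5, 6, 8, 9, 10, 11}, B' = {1, 3, 4, 5, 6, 8, 9}
A' ∪ B' = {1, 3, 4, 5, 6, 8, 9, 10, 11} ✓

{1, 3, 4, 5, 6, 8, 9, 10, 11}


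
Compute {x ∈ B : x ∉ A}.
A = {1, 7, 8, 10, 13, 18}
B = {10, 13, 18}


Set A = {1, 7, 8, 10, 13, 18}
Set B = {10, 13, 18}
Check each element of B against A:
10 ∈ A, 13 ∈ A, 18 ∈ A
Elements of B not in A: {}

{}


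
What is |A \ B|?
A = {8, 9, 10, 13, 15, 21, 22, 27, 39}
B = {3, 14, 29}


Set A = {8, 9, 10, 13, 15, 21, 22, 27, 39}
Set B = {3, 14, 29}
A \ B = {8, 9, 10, 13, 15, 21, 22, 27, 39}
|A \ B| = 9

9


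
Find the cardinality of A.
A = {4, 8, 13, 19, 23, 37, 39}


Set A = {4, 8, 13, 19, 23, 37, 39}
Listing elements: 4, 8, 13, 19, 23, 37, 39
Counting: 7 elements
|A| = 7

7


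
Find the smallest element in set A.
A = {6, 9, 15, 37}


Set A = {6, 9, 15, 37}
Elements in ascending order: 6, 9, 15, 37
The smallest element is 6.

6


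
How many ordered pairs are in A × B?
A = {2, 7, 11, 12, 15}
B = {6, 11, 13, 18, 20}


Set A = {2, 7, 11, 12, 15} has 5 elements.
Set B = {6, 11, 13, 18, 20} has 5 elements.
|A × B| = |A| × |B| = 5 × 5 = 25

25


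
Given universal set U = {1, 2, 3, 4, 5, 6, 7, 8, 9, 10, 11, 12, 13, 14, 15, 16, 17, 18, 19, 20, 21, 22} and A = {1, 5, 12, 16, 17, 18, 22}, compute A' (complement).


Universal set U = {1, 2, 3, 4, 5, 6, 7, 8, 9, 10, 11, 12, 13, 14, 15, 16, 17, 18, 19, 20, 21, 22}
Set A = {1, 5, 12, 16, 17, 18, 22}
A' = U \ A = elements in U but not in A
Checking each element of U:
1 (in A, exclude), 2 (not in A, include), 3 (not in A, include), 4 (not in A, include), 5 (in A, exclude), 6 (not in A, include), 7 (not in A, include), 8 (not in A, include), 9 (not in A, include), 10 (not in A, include), 11 (not in A, include), 12 (in A, exclude), 13 (not in A, include), 14 (not in A, include), 15 (not in A, include), 16 (in A, exclude), 17 (in A, exclude), 18 (in A, exclude), 19 (not in A, include), 20 (not in A, include), 21 (not in A, include), 22 (in A, exclude)
A' = {2, 3, 4, 6, 7, 8, 9, 10, 11, 13, 14, 15, 19, 20, 21}

{2, 3, 4, 6, 7, 8, 9, 10, 11, 13, 14, 15, 19, 20, 21}


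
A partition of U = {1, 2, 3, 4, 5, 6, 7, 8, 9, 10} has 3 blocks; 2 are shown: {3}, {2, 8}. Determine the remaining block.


U = {1, 2, 3, 4, 5, 6, 7, 8, 9, 10}
Shown blocks: {3}, {2, 8}
A partition's blocks are pairwise disjoint and cover U, so the missing block = U \ (union of shown blocks).
Union of shown blocks: {2, 3, 8}
Missing block = U \ (union) = {1, 4, 5, 6, 7, 9, 10}

{1, 4, 5, 6, 7, 9, 10}


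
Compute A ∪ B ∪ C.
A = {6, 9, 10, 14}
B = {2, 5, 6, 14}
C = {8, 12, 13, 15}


Set A = {6, 9, 10, 14}
Set B = {2, 5, 6, 14}
Set C = {8, 12, 13, 15}
First, A ∪ B = {2, 5, 6, 9, 10, 14}
Then, (A ∪ B) ∪ C = {2, 5, 6, 8, 9, 10, 12, 13, 14, 15}

{2, 5, 6, 8, 9, 10, 12, 13, 14, 15}


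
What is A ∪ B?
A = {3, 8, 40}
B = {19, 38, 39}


Set A = {3, 8, 40}
Set B = {19, 38, 39}
A ∪ B includes all elements in either set.
Elements from A: {3, 8, 40}
Elements from B not already included: {19, 38, 39}
A ∪ B = {3, 8, 19, 38, 39, 40}

{3, 8, 19, 38, 39, 40}


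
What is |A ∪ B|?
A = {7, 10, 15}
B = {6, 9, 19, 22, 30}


Set A = {7, 10, 15}, |A| = 3
Set B = {6, 9, 19, 22, 30}, |B| = 5
A ∩ B = {}, |A ∩ B| = 0
|A ∪ B| = |A| + |B| - |A ∩ B| = 3 + 5 - 0 = 8

8


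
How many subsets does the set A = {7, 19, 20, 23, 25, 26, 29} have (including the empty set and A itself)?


Set A = {7, 19, 20, 23, 25, 26, 29}
|A| = 7
The power set P(A) contains all subsets of A.
|P(A)| = 2^|A| = 2^7 = 128

128


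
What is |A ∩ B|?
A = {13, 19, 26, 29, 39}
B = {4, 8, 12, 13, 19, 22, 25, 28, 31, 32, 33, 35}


Set A = {13, 19, 26, 29, 39}
Set B = {4, 8, 12, 13, 19, 22, 25, 28, 31, 32, 33, 35}
A ∩ B = {13, 19}
|A ∩ B| = 2

2


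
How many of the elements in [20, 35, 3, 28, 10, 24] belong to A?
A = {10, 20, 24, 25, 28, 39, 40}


Set A = {10, 20, 24, 25, 28, 39, 40}
Candidates: [20, 35, 3, 28, 10, 24]
Check each candidate:
20 ∈ A, 35 ∉ A, 3 ∉ A, 28 ∈ A, 10 ∈ A, 24 ∈ A
Count of candidates in A: 4

4


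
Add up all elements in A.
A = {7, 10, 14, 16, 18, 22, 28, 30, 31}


Set A = {7, 10, 14, 16, 18, 22, 28, 30, 31}
Sum = 7 + 10 + 14 + 16 + 18 + 22 + 28 + 30 + 31 = 176

176


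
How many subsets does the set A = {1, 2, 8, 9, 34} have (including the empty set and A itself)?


Set A = {1, 2, 8, 9, 34}
|A| = 5
The power set P(A) contains all subsets of A.
|P(A)| = 2^|A| = 2^5 = 32

32


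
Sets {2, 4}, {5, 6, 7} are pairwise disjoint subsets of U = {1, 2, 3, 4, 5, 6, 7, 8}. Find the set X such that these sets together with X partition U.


U = {1, 2, 3, 4, 5, 6, 7, 8}
Shown blocks: {2, 4}, {5, 6, 7}
A partition's blocks are pairwise disjoint and cover U, so the missing block = U \ (union of shown blocks).
Union of shown blocks: {2, 4, 5, 6, 7}
Missing block = U \ (union) = {1, 3, 8}

{1, 3, 8}


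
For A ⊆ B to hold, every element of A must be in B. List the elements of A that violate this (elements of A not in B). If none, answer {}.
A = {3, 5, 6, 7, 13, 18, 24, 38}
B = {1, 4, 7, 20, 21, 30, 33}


Set A = {3, 5, 6, 7, 13, 18, 24, 38}
Set B = {1, 4, 7, 20, 21, 30, 33}
Check each element of A against B:
3 ∉ B (include), 5 ∉ B (include), 6 ∉ B (include), 7 ∈ B, 13 ∉ B (include), 18 ∉ B (include), 24 ∉ B (include), 38 ∉ B (include)
Elements of A not in B: {3, 5, 6, 13, 18, 24, 38}

{3, 5, 6, 13, 18, 24, 38}


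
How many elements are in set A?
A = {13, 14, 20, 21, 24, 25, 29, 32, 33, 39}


Set A = {13, 14, 20, 21, 24, 25, 29, 32, 33, 39}
Listing elements: 13, 14, 20, 21, 24, 25, 29, 32, 33, 39
Counting: 10 elements
|A| = 10

10


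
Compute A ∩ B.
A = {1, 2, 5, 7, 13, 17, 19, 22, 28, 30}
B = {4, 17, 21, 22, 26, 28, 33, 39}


Set A = {1, 2, 5, 7, 13, 17, 19, 22, 28, 30}
Set B = {4, 17, 21, 22, 26, 28, 33, 39}
A ∩ B includes only elements in both sets.
Check each element of A against B:
1 ✗, 2 ✗, 5 ✗, 7 ✗, 13 ✗, 17 ✓, 19 ✗, 22 ✓, 28 ✓, 30 ✗
A ∩ B = {17, 22, 28}

{17, 22, 28}


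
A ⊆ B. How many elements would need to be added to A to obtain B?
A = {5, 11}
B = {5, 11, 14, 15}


Set A = {5, 11}, |A| = 2
Set B = {5, 11, 14, 15}, |B| = 4
Since A ⊆ B: B \ A = {14, 15}
|B| - |A| = 4 - 2 = 2

2


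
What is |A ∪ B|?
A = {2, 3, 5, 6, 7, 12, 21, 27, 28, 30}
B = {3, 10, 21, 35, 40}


Set A = {2, 3, 5, 6, 7, 12, 21, 27, 28, 30}, |A| = 10
Set B = {3, 10, 21, 35, 40}, |B| = 5
A ∩ B = {3, 21}, |A ∩ B| = 2
|A ∪ B| = |A| + |B| - |A ∩ B| = 10 + 5 - 2 = 13

13


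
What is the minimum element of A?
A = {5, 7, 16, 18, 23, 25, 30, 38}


Set A = {5, 7, 16, 18, 23, 25, 30, 38}
Elements in ascending order: 5, 7, 16, 18, 23, 25, 30, 38
The smallest element is 5.

5


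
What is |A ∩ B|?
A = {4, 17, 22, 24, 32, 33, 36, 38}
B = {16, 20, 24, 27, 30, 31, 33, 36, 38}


Set A = {4, 17, 22, 24, 32, 33, 36, 38}
Set B = {16, 20, 24, 27, 30, 31, 33, 36, 38}
A ∩ B = {24, 33, 36, 38}
|A ∩ B| = 4

4


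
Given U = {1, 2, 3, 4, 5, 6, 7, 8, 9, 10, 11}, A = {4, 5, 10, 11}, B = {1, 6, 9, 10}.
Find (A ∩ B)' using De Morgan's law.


U = {1, 2, 3, 4, 5, 6, 7, 8, 9, 10, 11}
A = {4, 5, 10, 11}, B = {1, 6, 9, 10}
A ∩ B = {10}
(A ∩ B)' = U \ (A ∩ B) = {1, 2, 3, 4, 5, 6, 7, 8, 9, 11}
Verification via A' ∪ B': A' = {1, 2, 3, 6, 7, 8, 9}, B' = {2, 3, 4, 5, 7, 8, 11}
A' ∪ B' = {1, 2, 3, 4, 5, 6, 7, 8, 9, 11} ✓

{1, 2, 3, 4, 5, 6, 7, 8, 9, 11}


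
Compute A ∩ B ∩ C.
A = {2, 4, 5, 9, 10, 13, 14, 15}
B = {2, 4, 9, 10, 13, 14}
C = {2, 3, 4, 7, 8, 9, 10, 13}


Set A = {2, 4, 5, 9, 10, 13, 14, 15}
Set B = {2, 4, 9, 10, 13, 14}
Set C = {2, 3, 4, 7, 8, 9, 10, 13}
First, A ∩ B = {2, 4, 9, 10, 13, 14}
Then, (A ∩ B) ∩ C = {2, 4, 9, 10, 13}

{2, 4, 9, 10, 13}


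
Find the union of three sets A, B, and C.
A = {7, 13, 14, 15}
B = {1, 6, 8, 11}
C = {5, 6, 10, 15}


Set A = {7, 13, 14, 15}
Set B = {1, 6, 8, 11}
Set C = {5, 6, 10, 15}
First, A ∪ B = {1, 6, 7, 8, 11, 13, 14, 15}
Then, (A ∪ B) ∪ C = {1, 5, 6, 7, 8, 10, 11, 13, 14, 15}

{1, 5, 6, 7, 8, 10, 11, 13, 14, 15}


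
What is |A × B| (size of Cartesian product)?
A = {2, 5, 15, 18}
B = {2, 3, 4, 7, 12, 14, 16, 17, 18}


Set A = {2, 5, 15, 18} has 4 elements.
Set B = {2, 3, 4, 7, 12, 14, 16, 17, 18} has 9 elements.
|A × B| = |A| × |B| = 4 × 9 = 36

36


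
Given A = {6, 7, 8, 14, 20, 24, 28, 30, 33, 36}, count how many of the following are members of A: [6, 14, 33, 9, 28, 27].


Set A = {6, 7, 8, 14, 20, 24, 28, 30, 33, 36}
Candidates: [6, 14, 33, 9, 28, 27]
Check each candidate:
6 ∈ A, 14 ∈ A, 33 ∈ A, 9 ∉ A, 28 ∈ A, 27 ∉ A
Count of candidates in A: 4

4


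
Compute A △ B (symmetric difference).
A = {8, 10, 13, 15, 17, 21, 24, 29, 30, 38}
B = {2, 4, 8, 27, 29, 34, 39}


Set A = {8, 10, 13, 15, 17, 21, 24, 29, 30, 38}
Set B = {2, 4, 8, 27, 29, 34, 39}
A △ B = (A \ B) ∪ (B \ A)
Elements in A but not B: {10, 13, 15, 17, 21, 24, 30, 38}
Elements in B but not A: {2, 4, 27, 34, 39}
A △ B = {2, 4, 10, 13, 15, 17, 21, 24, 27, 30, 34, 38, 39}

{2, 4, 10, 13, 15, 17, 21, 24, 27, 30, 34, 38, 39}


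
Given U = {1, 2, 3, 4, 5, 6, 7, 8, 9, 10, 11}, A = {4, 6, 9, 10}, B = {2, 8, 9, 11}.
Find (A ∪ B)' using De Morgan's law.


U = {1, 2, 3, 4, 5, 6, 7, 8, 9, 10, 11}
A = {4, 6, 9, 10}, B = {2, 8, 9, 11}
A ∪ B = {2, 4, 6, 8, 9, 10, 11}
(A ∪ B)' = U \ (A ∪ B) = {1, 3, 5, 7}
Verification via A' ∩ B': A' = {1, 2, 3, 5, 7, 8, 11}, B' = {1, 3, 4, 5, 6, 7, 10}
A' ∩ B' = {1, 3, 5, 7} ✓

{1, 3, 5, 7}


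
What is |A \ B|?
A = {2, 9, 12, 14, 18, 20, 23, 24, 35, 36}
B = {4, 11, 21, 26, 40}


Set A = {2, 9, 12, 14, 18, 20, 23, 24, 35, 36}
Set B = {4, 11, 21, 26, 40}
A \ B = {2, 9, 12, 14, 18, 20, 23, 24, 35, 36}
|A \ B| = 10

10


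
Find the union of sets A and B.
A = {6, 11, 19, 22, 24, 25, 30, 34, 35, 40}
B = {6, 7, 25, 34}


Set A = {6, 11, 19, 22, 24, 25, 30, 34, 35, 40}
Set B = {6, 7, 25, 34}
A ∪ B includes all elements in either set.
Elements from A: {6, 11, 19, 22, 24, 25, 30, 34, 35, 40}
Elements from B not already included: {7}
A ∪ B = {6, 7, 11, 19, 22, 24, 25, 30, 34, 35, 40}

{6, 7, 11, 19, 22, 24, 25, 30, 34, 35, 40}


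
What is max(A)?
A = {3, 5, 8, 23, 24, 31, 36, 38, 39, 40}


Set A = {3, 5, 8, 23, 24, 31, 36, 38, 39, 40}
Elements in ascending order: 3, 5, 8, 23, 24, 31, 36, 38, 39, 40
The largest element is 40.

40


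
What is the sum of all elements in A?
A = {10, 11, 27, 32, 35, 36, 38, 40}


Set A = {10, 11, 27, 32, 35, 36, 38, 40}
Sum = 10 + 11 + 27 + 32 + 35 + 36 + 38 + 40 = 229

229


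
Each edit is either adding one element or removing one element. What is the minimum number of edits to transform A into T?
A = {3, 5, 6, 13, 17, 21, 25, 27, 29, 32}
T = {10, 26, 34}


Set A = {3, 5, 6, 13, 17, 21, 25, 27, 29, 32}
Set T = {10, 26, 34}
Elements to remove from A (in A, not in T): {3, 5, 6, 13, 17, 21, 25, 27, 29, 32} → 10 removals
Elements to add to A (in T, not in A): {10, 26, 34} → 3 additions
Total edits = 10 + 3 = 13

13


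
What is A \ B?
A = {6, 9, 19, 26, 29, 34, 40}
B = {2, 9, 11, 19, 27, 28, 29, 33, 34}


Set A = {6, 9, 19, 26, 29, 34, 40}
Set B = {2, 9, 11, 19, 27, 28, 29, 33, 34}
A \ B includes elements in A that are not in B.
Check each element of A:
6 (not in B, keep), 9 (in B, remove), 19 (in B, remove), 26 (not in B, keep), 29 (in B, remove), 34 (in B, remove), 40 (not in B, keep)
A \ B = {6, 26, 40}

{6, 26, 40}


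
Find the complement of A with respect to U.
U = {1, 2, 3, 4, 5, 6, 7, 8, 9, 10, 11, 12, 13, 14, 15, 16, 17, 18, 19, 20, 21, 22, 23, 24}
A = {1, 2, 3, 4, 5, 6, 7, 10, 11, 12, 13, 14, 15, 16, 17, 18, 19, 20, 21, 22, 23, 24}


Universal set U = {1, 2, 3, 4, 5, 6, 7, 8, 9, 10, 11, 12, 13, 14, 15, 16, 17, 18, 19, 20, 21, 22, 23, 24}
Set A = {1, 2, 3, 4, 5, 6, 7, 10, 11, 12, 13, 14, 15, 16, 17, 18, 19, 20, 21, 22, 23, 24}
A' = U \ A = elements in U but not in A
Checking each element of U:
1 (in A, exclude), 2 (in A, exclude), 3 (in A, exclude), 4 (in A, exclude), 5 (in A, exclude), 6 (in A, exclude), 7 (in A, exclude), 8 (not in A, include), 9 (not in A, include), 10 (in A, exclude), 11 (in A, exclude), 12 (in A, exclude), 13 (in A, exclude), 14 (in A, exclude), 15 (in A, exclude), 16 (in A, exclude), 17 (in A, exclude), 18 (in A, exclude), 19 (in A, exclude), 20 (in A, exclude), 21 (in A, exclude), 22 (in A, exclude), 23 (in A, exclude), 24 (in A, exclude)
A' = {8, 9}

{8, 9}


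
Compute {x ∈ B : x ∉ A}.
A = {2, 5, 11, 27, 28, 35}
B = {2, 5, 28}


Set A = {2, 5, 11, 27, 28, 35}
Set B = {2, 5, 28}
Check each element of B against A:
2 ∈ A, 5 ∈ A, 28 ∈ A
Elements of B not in A: {}

{}


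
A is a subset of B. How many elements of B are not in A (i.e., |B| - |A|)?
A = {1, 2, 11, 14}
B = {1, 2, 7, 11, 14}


Set A = {1, 2, 11, 14}, |A| = 4
Set B = {1, 2, 7, 11, 14}, |B| = 5
Since A ⊆ B: B \ A = {7}
|B| - |A| = 5 - 4 = 1

1


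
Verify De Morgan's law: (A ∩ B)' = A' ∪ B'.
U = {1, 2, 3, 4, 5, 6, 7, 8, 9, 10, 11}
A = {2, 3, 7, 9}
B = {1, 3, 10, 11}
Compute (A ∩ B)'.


U = {1, 2, 3, 4, 5, 6, 7, 8, 9, 10, 11}
A = {2, 3, 7, 9}, B = {1, 3, 10, 11}
A ∩ B = {3}
(A ∩ B)' = U \ (A ∩ B) = {1, 2, 4, 5, 6, 7, 8, 9, 10, 11}
Verification via A' ∪ B': A' = {1, 4, 5, 6, 8, 10, 11}, B' = {2, 4, 5, 6, 7, 8, 9}
A' ∪ B' = {1, 2, 4, 5, 6, 7, 8, 9, 10, 11} ✓

{1, 2, 4, 5, 6, 7, 8, 9, 10, 11}


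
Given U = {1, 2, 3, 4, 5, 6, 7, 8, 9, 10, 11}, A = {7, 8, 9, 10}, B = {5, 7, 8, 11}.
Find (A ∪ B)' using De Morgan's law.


U = {1, 2, 3, 4, 5, 6, 7, 8, 9, 10, 11}
A = {7, 8, 9, 10}, B = {5, 7, 8, 11}
A ∪ B = {5, 7, 8, 9, 10, 11}
(A ∪ B)' = U \ (A ∪ B) = {1, 2, 3, 4, 6}
Verification via A' ∩ B': A' = {1, 2, 3, 4, 5, 6, 11}, B' = {1, 2, 3, 4, 6, 9, 10}
A' ∩ B' = {1, 2, 3, 4, 6} ✓

{1, 2, 3, 4, 6}


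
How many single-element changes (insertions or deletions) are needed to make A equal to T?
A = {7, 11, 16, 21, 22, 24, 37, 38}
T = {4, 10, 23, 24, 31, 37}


Set A = {7, 11, 16, 21, 22, 24, 37, 38}
Set T = {4, 10, 23, 24, 31, 37}
Elements to remove from A (in A, not in T): {7, 11, 16, 21, 22, 38} → 6 removals
Elements to add to A (in T, not in A): {4, 10, 23, 31} → 4 additions
Total edits = 6 + 4 = 10

10


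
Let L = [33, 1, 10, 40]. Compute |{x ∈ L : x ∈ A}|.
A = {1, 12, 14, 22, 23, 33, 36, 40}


Set A = {1, 12, 14, 22, 23, 33, 36, 40}
Candidates: [33, 1, 10, 40]
Check each candidate:
33 ∈ A, 1 ∈ A, 10 ∉ A, 40 ∈ A
Count of candidates in A: 3

3


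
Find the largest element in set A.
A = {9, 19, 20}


Set A = {9, 19, 20}
Elements in ascending order: 9, 19, 20
The largest element is 20.

20


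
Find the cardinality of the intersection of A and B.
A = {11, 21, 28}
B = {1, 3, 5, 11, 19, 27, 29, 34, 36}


Set A = {11, 21, 28}
Set B = {1, 3, 5, 11, 19, 27, 29, 34, 36}
A ∩ B = {11}
|A ∩ B| = 1

1


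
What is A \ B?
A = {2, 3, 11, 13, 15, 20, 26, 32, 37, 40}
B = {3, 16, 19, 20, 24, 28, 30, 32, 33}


Set A = {2, 3, 11, 13, 15, 20, 26, 32, 37, 40}
Set B = {3, 16, 19, 20, 24, 28, 30, 32, 33}
A \ B includes elements in A that are not in B.
Check each element of A:
2 (not in B, keep), 3 (in B, remove), 11 (not in B, keep), 13 (not in B, keep), 15 (not in B, keep), 20 (in B, remove), 26 (not in B, keep), 32 (in B, remove), 37 (not in B, keep), 40 (not in B, keep)
A \ B = {2, 11, 13, 15, 26, 37, 40}

{2, 11, 13, 15, 26, 37, 40}


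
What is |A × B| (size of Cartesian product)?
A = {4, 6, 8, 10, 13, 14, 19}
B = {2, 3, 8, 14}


Set A = {4, 6, 8, 10, 13, 14, 19} has 7 elements.
Set B = {2, 3, 8, 14} has 4 elements.
|A × B| = |A| × |B| = 7 × 4 = 28

28


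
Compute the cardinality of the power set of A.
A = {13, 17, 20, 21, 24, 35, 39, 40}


Set A = {13, 17, 20, 21, 24, 35, 39, 40}
|A| = 8
The power set P(A) contains all subsets of A.
|P(A)| = 2^|A| = 2^8 = 256

256


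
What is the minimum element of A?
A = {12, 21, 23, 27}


Set A = {12, 21, 23, 27}
Elements in ascending order: 12, 21, 23, 27
The smallest element is 12.

12


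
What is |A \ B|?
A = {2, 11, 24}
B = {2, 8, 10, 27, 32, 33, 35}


Set A = {2, 11, 24}
Set B = {2, 8, 10, 27, 32, 33, 35}
A \ B = {11, 24}
|A \ B| = 2

2


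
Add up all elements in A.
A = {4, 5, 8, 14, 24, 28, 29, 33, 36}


Set A = {4, 5, 8, 14, 24, 28, 29, 33, 36}
Sum = 4 + 5 + 8 + 14 + 24 + 28 + 29 + 33 + 36 = 181

181


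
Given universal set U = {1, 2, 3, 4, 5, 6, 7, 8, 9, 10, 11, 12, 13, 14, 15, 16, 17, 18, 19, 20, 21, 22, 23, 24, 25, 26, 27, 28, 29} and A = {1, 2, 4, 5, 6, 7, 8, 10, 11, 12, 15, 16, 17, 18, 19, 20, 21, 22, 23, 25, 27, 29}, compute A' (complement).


Universal set U = {1, 2, 3, 4, 5, 6, 7, 8, 9, 10, 11, 12, 13, 14, 15, 16, 17, 18, 19, 20, 21, 22, 23, 24, 25, 26, 27, 28, 29}
Set A = {1, 2, 4, 5, 6, 7, 8, 10, 11, 12, 15, 16, 17, 18, 19, 20, 21, 22, 23, 25, 27, 29}
A' = U \ A = elements in U but not in A
Checking each element of U:
1 (in A, exclude), 2 (in A, exclude), 3 (not in A, include), 4 (in A, exclude), 5 (in A, exclude), 6 (in A, exclude), 7 (in A, exclude), 8 (in A, exclude), 9 (not in A, include), 10 (in A, exclude), 11 (in A, exclude), 12 (in A, exclude), 13 (not in A, include), 14 (not in A, include), 15 (in A, exclude), 16 (in A, exclude), 17 (in A, exclude), 18 (in A, exclude), 19 (in A, exclude), 20 (in A, exclude), 21 (in A, exclude), 22 (in A, exclude), 23 (in A, exclude), 24 (not in A, include), 25 (in A, exclude), 26 (not in A, include), 27 (in A, exclude), 28 (not in A, include), 29 (in A, exclude)
A' = {3, 9, 13, 14, 24, 26, 28}

{3, 9, 13, 14, 24, 26, 28}


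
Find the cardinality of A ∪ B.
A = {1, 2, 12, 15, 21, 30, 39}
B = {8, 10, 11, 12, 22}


Set A = {1, 2, 12, 15, 21, 30, 39}, |A| = 7
Set B = {8, 10, 11, 12, 22}, |B| = 5
A ∩ B = {12}, |A ∩ B| = 1
|A ∪ B| = |A| + |B| - |A ∩ B| = 7 + 5 - 1 = 11

11


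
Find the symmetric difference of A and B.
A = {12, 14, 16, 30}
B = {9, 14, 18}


Set A = {12, 14, 16, 30}
Set B = {9, 14, 18}
A △ B = (A \ B) ∪ (B \ A)
Elements in A but not B: {12, 16, 30}
Elements in B but not A: {9, 18}
A △ B = {9, 12, 16, 18, 30}

{9, 12, 16, 18, 30}


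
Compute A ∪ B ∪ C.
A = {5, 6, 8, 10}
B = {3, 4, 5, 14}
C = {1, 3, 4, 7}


Set A = {5, 6, 8, 10}
Set B = {3, 4, 5, 14}
Set C = {1, 3, 4, 7}
First, A ∪ B = {3, 4, 5, 6, 8, 10, 14}
Then, (A ∪ B) ∪ C = {1, 3, 4, 5, 6, 7, 8, 10, 14}

{1, 3, 4, 5, 6, 7, 8, 10, 14}


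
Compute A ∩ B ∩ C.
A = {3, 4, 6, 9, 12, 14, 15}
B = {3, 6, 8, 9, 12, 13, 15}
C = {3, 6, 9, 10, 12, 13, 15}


Set A = {3, 4, 6, 9, 12, 14, 15}
Set B = {3, 6, 8, 9, 12, 13, 15}
Set C = {3, 6, 9, 10, 12, 13, 15}
First, A ∩ B = {3, 6, 9, 12, 15}
Then, (A ∩ B) ∩ C = {3, 6, 9, 12, 15}

{3, 6, 9, 12, 15}


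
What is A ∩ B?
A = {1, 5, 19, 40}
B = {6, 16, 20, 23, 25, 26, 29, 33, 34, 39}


Set A = {1, 5, 19, 40}
Set B = {6, 16, 20, 23, 25, 26, 29, 33, 34, 39}
A ∩ B includes only elements in both sets.
Check each element of A against B:
1 ✗, 5 ✗, 19 ✗, 40 ✗
A ∩ B = {}

{}


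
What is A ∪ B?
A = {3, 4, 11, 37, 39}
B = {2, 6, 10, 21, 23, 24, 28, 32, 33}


Set A = {3, 4, 11, 37, 39}
Set B = {2, 6, 10, 21, 23, 24, 28, 32, 33}
A ∪ B includes all elements in either set.
Elements from A: {3, 4, 11, 37, 39}
Elements from B not already included: {2, 6, 10, 21, 23, 24, 28, 32, 33}
A ∪ B = {2, 3, 4, 6, 10, 11, 21, 23, 24, 28, 32, 33, 37, 39}

{2, 3, 4, 6, 10, 11, 21, 23, 24, 28, 32, 33, 37, 39}


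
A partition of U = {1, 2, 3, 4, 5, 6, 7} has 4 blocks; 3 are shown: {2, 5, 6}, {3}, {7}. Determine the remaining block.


U = {1, 2, 3, 4, 5, 6, 7}
Shown blocks: {2, 5, 6}, {3}, {7}
A partition's blocks are pairwise disjoint and cover U, so the missing block = U \ (union of shown blocks).
Union of shown blocks: {2, 3, 5, 6, 7}
Missing block = U \ (union) = {1, 4}

{1, 4}


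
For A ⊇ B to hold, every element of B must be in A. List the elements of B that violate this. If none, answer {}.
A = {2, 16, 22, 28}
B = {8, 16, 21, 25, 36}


Set A = {2, 16, 22, 28}
Set B = {8, 16, 21, 25, 36}
Check each element of B against A:
8 ∉ A (include), 16 ∈ A, 21 ∉ A (include), 25 ∉ A (include), 36 ∉ A (include)
Elements of B not in A: {8, 21, 25, 36}

{8, 21, 25, 36}
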